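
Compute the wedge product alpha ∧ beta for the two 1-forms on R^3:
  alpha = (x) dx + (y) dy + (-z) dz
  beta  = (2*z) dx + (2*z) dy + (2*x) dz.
alpha ∧ beta = (2*z*(x - y)) dx ∧ dy + (2*x^2 + 2*z^2) dx ∧ dz + (2*x*y + 2*z^2) dy ∧ dz

Distribute the wedge, using dx_i ∧ dx_j = -dx_j ∧ dx_i and dx_i ∧ dx_i = 0. For each pair (i, j) with i < j, the coefficient of dx_i ∧ dx_j in alpha ∧ beta is (alpha_i * beta_j - alpha_j * beta_i). Collecting: alpha ∧ beta = (2*z*(x - y)) dx ∧ dy + (2*x^2 + 2*z^2) dx ∧ dz + (2*x*y + 2*z^2) dy ∧ dz.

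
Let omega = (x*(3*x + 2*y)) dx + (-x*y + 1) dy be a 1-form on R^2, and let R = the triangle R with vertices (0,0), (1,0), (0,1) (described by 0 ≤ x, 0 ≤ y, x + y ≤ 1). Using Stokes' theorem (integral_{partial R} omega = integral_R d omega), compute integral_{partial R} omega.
integral_(partial R) omega = -1/2

Stokes: integral_partial_R omega = integral_R d omega with d omega = (∂Q/∂x - ∂P/∂y) dx ∧ dy.
  ∂Q/∂x = -y
  ∂P/∂y = 2*x
  integrand = ∂Q/∂x - ∂P/∂y = -2*x - y.
Integrating over R: integral_0^1 integral_0^{1-x} (-2*x - y) dy dx = -1/2.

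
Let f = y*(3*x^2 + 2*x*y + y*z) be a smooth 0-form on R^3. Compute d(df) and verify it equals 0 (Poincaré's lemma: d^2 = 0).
d(df) = 0

Step 1: df = sum_i (∂f/∂x_i) dx_i = (2*y*(3*x + y)) dx + (3*x^2 + 4*x*y + 2*y*z) dy + (y^2) dz.
Step 2: Apply d again. Using the 1-form formula, the coefficient of dx ∧ dy in d(df) is ∂^2 f/∂x ∂y - ∂^2 f/∂y ∂x = (6*x + 4*y) - (6*x + 4*y) = 0 (equality of mixed partials for smooth f).
Similarly for dx ∧ dz and dy ∧ dz — all coefficients vanish. So d(df) = 0.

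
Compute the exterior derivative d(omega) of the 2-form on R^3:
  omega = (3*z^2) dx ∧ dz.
d(omega) = 0

For a 2-form omega = sum_{i<j} g_{ij} dx_i ∧ dx_j, the exterior derivative is
  d(omega) = sum_{i<j} d(g_{ij}) ∧ dx_i ∧ dx_j = sum_{i<j, k} (∂g_{ij}/∂x_k) dx_k ∧ dx_i ∧ dx_j.
Expand each term, using dx_k ∧ dx_i ∧ dx_j = sgn(permutation) dx_{(a)} ∧ dx_{(b)} ∧ dx_{(c)} with (a < b < c) sorted:

Collecting like 3-forms: d(omega) = 0.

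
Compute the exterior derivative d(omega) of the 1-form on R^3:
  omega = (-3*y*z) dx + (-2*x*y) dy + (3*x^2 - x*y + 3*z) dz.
d(omega) = (-2*y + 3*z) dx ∧ dy + (6*x + 2*y) dx ∧ dz + (-x) dy ∧ dz

For a 1-form omega = sum_i f_i dx_i, the exterior derivative is
  d(omega) = sum_{i < j} (∂f_j/∂x_i - ∂f_i/∂x_j) dx_i ∧ dx_j.
  coefficient of dx ∧ dy: ∂f_2/∂x - ∂f_1/∂y = ∂(-2*x*y)/∂x - ∂(-3*y*z)/∂y = -2*y + 3*z
  coefficient of dx ∧ dz: ∂f_3/∂x - ∂f_1/∂z = ∂(3*x^2 - x*y + 3*z)/∂x - ∂(-3*y*z)/∂z = 6*x + 2*y
  coefficient of dy ∧ dz: ∂f_3/∂y - ∂f_2/∂z = ∂(3*x^2 - x*y + 3*z)/∂y - ∂(-2*x*y)/∂z = -x
Assembling: d(omega) = (-2*y + 3*z) dx ∧ dy + (6*x + 2*y) dx ∧ dz + (-x) dy ∧ dz.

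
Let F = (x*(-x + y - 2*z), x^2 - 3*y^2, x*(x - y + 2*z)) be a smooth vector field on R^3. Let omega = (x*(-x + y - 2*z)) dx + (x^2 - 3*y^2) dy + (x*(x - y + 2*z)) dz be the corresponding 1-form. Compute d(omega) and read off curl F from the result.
d(omega) = (-x) dy ∧ dz + (-4*x + y - 2*z) dz ∧ dx + (x) dx ∧ dy; curl F = (-x, -4*x + y - 2*z, x)

d omega = sum_{i<j} (∂f_j/∂x_i - ∂f_i/∂x_j) dx_i ∧ dx_j. Under the identification (dy ∧ dz, dz ∧ dx, dx ∧ dy) ↔ (e_x, e_y, e_z), the coefficients are exactly the components of curl F. Compute:
  ∂R/∂y - ∂Q/∂z = (-x) - (0) = -x
  ∂P/∂z - ∂R/∂x = (-2*x) - (2*x - y + 2*z) = -4*x + y - 2*z
  ∂Q/∂x - ∂P/∂y = (2*x) - (x) = x.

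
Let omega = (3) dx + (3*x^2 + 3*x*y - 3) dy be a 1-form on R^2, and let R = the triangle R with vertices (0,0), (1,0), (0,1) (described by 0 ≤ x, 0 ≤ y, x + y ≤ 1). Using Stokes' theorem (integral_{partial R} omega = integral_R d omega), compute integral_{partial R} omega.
integral_(partial R) omega = 3/2

Stokes: integral_partial_R omega = integral_R d omega with d omega = (∂Q/∂x - ∂P/∂y) dx ∧ dy.
  ∂Q/∂x = 6*x + 3*y
  ∂P/∂y = 0
  integrand = ∂Q/∂x - ∂P/∂y = 6*x + 3*y.
Integrating over R: integral_0^1 integral_0^{1-x} (6*x + 3*y) dy dx = 3/2.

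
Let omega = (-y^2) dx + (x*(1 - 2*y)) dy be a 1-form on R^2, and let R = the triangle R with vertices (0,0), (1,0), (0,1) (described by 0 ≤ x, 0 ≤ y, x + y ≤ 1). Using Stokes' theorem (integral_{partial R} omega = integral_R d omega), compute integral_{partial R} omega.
integral_(partial R) omega = 1/2

Stokes: integral_partial_R omega = integral_R d omega with d omega = (∂Q/∂x - ∂P/∂y) dx ∧ dy.
  ∂Q/∂x = 1 - 2*y
  ∂P/∂y = -2*y
  integrand = ∂Q/∂x - ∂P/∂y = 1.
Integrating over R: integral_0^1 integral_0^{1-x} (1) dy dx = 1/2.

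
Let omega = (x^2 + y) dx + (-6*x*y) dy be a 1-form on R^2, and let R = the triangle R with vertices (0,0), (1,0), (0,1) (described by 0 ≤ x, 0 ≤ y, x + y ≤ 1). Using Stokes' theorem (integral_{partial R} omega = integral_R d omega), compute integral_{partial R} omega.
integral_(partial R) omega = -3/2

Stokes: integral_partial_R omega = integral_R d omega with d omega = (∂Q/∂x - ∂P/∂y) dx ∧ dy.
  ∂Q/∂x = -6*y
  ∂P/∂y = 1
  integrand = ∂Q/∂x - ∂P/∂y = -6*y - 1.
Integrating over R: integral_0^1 integral_0^{1-x} (-6*y - 1) dy dx = -3/2.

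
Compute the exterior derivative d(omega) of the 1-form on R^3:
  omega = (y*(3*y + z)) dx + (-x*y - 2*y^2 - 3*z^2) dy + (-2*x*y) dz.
d(omega) = (-7*y - z) dx ∧ dy + (-3*y) dx ∧ dz + (-2*x + 6*z) dy ∧ dz

For a 1-form omega = sum_i f_i dx_i, the exterior derivative is
  d(omega) = sum_{i < j} (∂f_j/∂x_i - ∂f_i/∂x_j) dx_i ∧ dx_j.
  coefficient of dx ∧ dy: ∂f_2/∂x - ∂f_1/∂y = ∂(-x*y - 2*y^2 - 3*z^2)/∂x - ∂(y*(3*y + z))/∂y = -7*y - z
  coefficient of dx ∧ dz: ∂f_3/∂x - ∂f_1/∂z = ∂(-2*x*y)/∂x - ∂(y*(3*y + z))/∂z = -3*y
  coefficient of dy ∧ dz: ∂f_3/∂y - ∂f_2/∂z = ∂(-2*x*y)/∂y - ∂(-x*y - 2*y^2 - 3*z^2)/∂z = -2*x + 6*z
Assembling: d(omega) = (-7*y - z) dx ∧ dy + (-3*y) dx ∧ dz + (-2*x + 6*z) dy ∧ dz.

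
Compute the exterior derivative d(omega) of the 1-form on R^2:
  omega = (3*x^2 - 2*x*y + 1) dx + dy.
d(omega) = (2*x) dx ∧ dy

For a 1-form omega = sum_i f_i dx_i, the exterior derivative is
  d(omega) = sum_{i < j} (∂f_j/∂x_i - ∂f_i/∂x_j) dx_i ∧ dx_j.
  coefficient of dx ∧ dy: ∂f_2/∂x - ∂f_1/∂y = ∂(1)/∂x - ∂(3*x^2 - 2*x*y + 1)/∂y = 2*x
Assembling: d(omega) = (2*x) dx ∧ dy.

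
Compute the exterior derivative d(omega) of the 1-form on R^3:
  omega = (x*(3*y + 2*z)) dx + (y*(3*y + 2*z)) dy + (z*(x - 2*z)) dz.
d(omega) = (-3*x) dx ∧ dy + (-2*x + z) dx ∧ dz + (-2*y) dy ∧ dz

For a 1-form omega = sum_i f_i dx_i, the exterior derivative is
  d(omega) = sum_{i < j} (∂f_j/∂x_i - ∂f_i/∂x_j) dx_i ∧ dx_j.
  coefficient of dx ∧ dy: ∂f_2/∂x - ∂f_1/∂y = ∂(y*(3*y + 2*z))/∂x - ∂(x*(3*y + 2*z))/∂y = -3*x
  coefficient of dx ∧ dz: ∂f_3/∂x - ∂f_1/∂z = ∂(z*(x - 2*z))/∂x - ∂(x*(3*y + 2*z))/∂z = -2*x + z
  coefficient of dy ∧ dz: ∂f_3/∂y - ∂f_2/∂z = ∂(z*(x - 2*z))/∂y - ∂(y*(3*y + 2*z))/∂z = -2*y
Assembling: d(omega) = (-3*x) dx ∧ dy + (-2*x + z) dx ∧ dz + (-2*y) dy ∧ dz.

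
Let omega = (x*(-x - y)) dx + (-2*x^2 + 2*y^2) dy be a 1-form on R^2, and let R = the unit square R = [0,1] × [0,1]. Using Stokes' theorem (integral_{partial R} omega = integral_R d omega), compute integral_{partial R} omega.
integral_(partial R) omega = -3/2

Stokes: integral_partial_R omega = integral_R d omega with d omega = (∂Q/∂x - ∂P/∂y) dx ∧ dy.
  ∂Q/∂x = -4*x
  ∂P/∂y = -x
  integrand = ∂Q/∂x - ∂P/∂y = -3*x.
Integrating over R: integral_0^1 integral_0^1 (-3*x) dx dy = -3/2.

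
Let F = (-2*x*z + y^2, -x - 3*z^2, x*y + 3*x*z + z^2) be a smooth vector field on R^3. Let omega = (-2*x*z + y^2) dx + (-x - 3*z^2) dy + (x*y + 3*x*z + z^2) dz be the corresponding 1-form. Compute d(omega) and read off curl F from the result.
d(omega) = (x + 6*z) dy ∧ dz + (-2*x - y - 3*z) dz ∧ dx + (-2*y - 1) dx ∧ dy; curl F = (x + 6*z, -2*x - y - 3*z, -2*y - 1)

d omega = sum_{i<j} (∂f_j/∂x_i - ∂f_i/∂x_j) dx_i ∧ dx_j. Under the identification (dy ∧ dz, dz ∧ dx, dx ∧ dy) ↔ (e_x, e_y, e_z), the coefficients are exactly the components of curl F. Compute:
  ∂R/∂y - ∂Q/∂z = (x) - (-6*z) = x + 6*z
  ∂P/∂z - ∂R/∂x = (-2*x) - (y + 3*z) = -2*x - y - 3*z
  ∂Q/∂x - ∂P/∂y = (-1) - (2*y) = -2*y - 1.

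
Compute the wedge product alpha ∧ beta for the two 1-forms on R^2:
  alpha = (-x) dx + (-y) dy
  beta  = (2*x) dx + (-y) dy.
alpha ∧ beta = (3*x*y) dx ∧ dy

Distribute the wedge, using dx_i ∧ dx_j = -dx_j ∧ dx_i and dx_i ∧ dx_i = 0. For each pair (i, j) with i < j, the coefficient of dx_i ∧ dx_j in alpha ∧ beta is (alpha_i * beta_j - alpha_j * beta_i). Collecting: alpha ∧ beta = (3*x*y) dx ∧ dy.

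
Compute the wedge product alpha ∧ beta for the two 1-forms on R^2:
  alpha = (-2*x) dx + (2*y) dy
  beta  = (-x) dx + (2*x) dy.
alpha ∧ beta = (2*x*(-2*x + y)) dx ∧ dy

Distribute the wedge, using dx_i ∧ dx_j = -dx_j ∧ dx_i and dx_i ∧ dx_i = 0. For each pair (i, j) with i < j, the coefficient of dx_i ∧ dx_j in alpha ∧ beta is (alpha_i * beta_j - alpha_j * beta_i). Collecting: alpha ∧ beta = (2*x*(-2*x + y)) dx ∧ dy.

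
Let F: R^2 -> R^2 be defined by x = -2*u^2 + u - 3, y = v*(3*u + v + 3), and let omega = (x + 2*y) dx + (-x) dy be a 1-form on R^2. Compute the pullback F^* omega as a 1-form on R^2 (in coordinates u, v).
F^* omega = (8*u^3 - 18*u^2*v - 6*u^2 - 8*u*v^2 - 21*u*v + 13*u + 2*v^2 + 15*v - 3) du + (6*u^3 + 4*u^2*v + 3*u^2 - 2*u*v + 6*u + 6*v + 9) dv

Using F^*(f dg) = (f ∘ F) d(g ∘ F), substitute each coordinate x_i by F_i(u, v) in f_i, and replace dx_i by d F_i = (∂F_i/∂u) du + (∂F_i/∂v) dv.
  For the x component: f_1(F) = -2*u^2 + 6*u*v + u + 2*v^2 + 6*v - 3; d F_1 = (1 - 4*u) du + (0) dv
  For the y component: f_2(F) = 2*u^2 - u + 3; d F_2 = (3*v) du + (3*u + 2*v + 3) dv
Combining and collecting du, dv coefficients:
  coeff of du: 8*u^3 - 18*u^2*v - 6*u^2 - 8*u*v^2 - 21*u*v + 13*u + 2*v^2 + 15*v - 3
  coeff of dv: 6*u^3 + 4*u^2*v + 3*u^2 - 2*u*v + 6*u + 6*v + 9
F^* omega = (8*u^3 - 18*u^2*v - 6*u^2 - 8*u*v^2 - 21*u*v + 13*u + 2*v^2 + 15*v - 3) du + (6*u^3 + 4*u^2*v + 3*u^2 - 2*u*v + 6*u + 6*v + 9) dv.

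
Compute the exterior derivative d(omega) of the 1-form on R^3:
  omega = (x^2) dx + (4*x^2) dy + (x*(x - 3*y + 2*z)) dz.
d(omega) = (8*x) dx ∧ dy + (2*x - 3*y + 2*z) dx ∧ dz + (-3*x) dy ∧ dz

For a 1-form omega = sum_i f_i dx_i, the exterior derivative is
  d(omega) = sum_{i < j} (∂f_j/∂x_i - ∂f_i/∂x_j) dx_i ∧ dx_j.
  coefficient of dx ∧ dy: ∂f_2/∂x - ∂f_1/∂y = ∂(4*x^2)/∂x - ∂(x^2)/∂y = 8*x
  coefficient of dx ∧ dz: ∂f_3/∂x - ∂f_1/∂z = ∂(x*(x - 3*y + 2*z))/∂x - ∂(x^2)/∂z = 2*x - 3*y + 2*z
  coefficient of dy ∧ dz: ∂f_3/∂y - ∂f_2/∂z = ∂(x*(x - 3*y + 2*z))/∂y - ∂(4*x^2)/∂z = -3*x
Assembling: d(omega) = (8*x) dx ∧ dy + (2*x - 3*y + 2*z) dx ∧ dz + (-3*x) dy ∧ dz.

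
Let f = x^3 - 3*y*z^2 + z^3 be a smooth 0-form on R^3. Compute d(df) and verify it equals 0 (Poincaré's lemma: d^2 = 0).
d(df) = 0

Step 1: df = sum_i (∂f/∂x_i) dx_i = (3*x^2) dx + (-3*z^2) dy + (3*z*(-2*y + z)) dz.
Step 2: Apply d again. Using the 1-form formula, the coefficient of dx ∧ dy in d(df) is ∂^2 f/∂x ∂y - ∂^2 f/∂y ∂x = (0) - (0) = 0 (equality of mixed partials for smooth f).
Similarly for dx ∧ dz and dy ∧ dz — all coefficients vanish. So d(df) = 0.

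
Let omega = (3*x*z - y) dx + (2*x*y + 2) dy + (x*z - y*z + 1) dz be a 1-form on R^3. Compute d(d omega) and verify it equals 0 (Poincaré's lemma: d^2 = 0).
d(d omega) = 0

Step 1: d omega = sum_{i<j} (∂f_j/∂x_i - ∂f_i/∂x_j) dx_i ∧ dx_j:
  coeff of dx ∧ dy: 2*y + 1
  coeff of dx ∧ dz: -3*x + z
  coeff of dy ∧ dz: -z
Step 2: Apply d again to each 2-form coefficient. The only possible 3-form in R^3 is dx ∧ dy ∧ dz, with coefficient
  ∂(coeff of dy∧dz)/∂x - ∂(coeff of dx∧dz)/∂y + ∂(coeff of dx∧dy)/∂z
  = ∂/∂x (-z) - ∂/∂y (-3*x + z) + ∂/∂z (2*y + 1).
Each of these terms simplifies to sums of mixed partials that cancel in pairs. The result is 0 (by equality of mixed partials for smooth functions — Schwarz / Clairaut).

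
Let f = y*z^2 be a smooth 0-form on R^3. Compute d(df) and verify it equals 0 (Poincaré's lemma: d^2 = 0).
d(df) = 0

Step 1: df = sum_i (∂f/∂x_i) dx_i = (0) dx + (z^2) dy + (2*y*z) dz.
Step 2: Apply d again. Using the 1-form formula, the coefficient of dx ∧ dy in d(df) is ∂^2 f/∂x ∂y - ∂^2 f/∂y ∂x = (0) - (0) = 0 (equality of mixed partials for smooth f).
Similarly for dx ∧ dz and dy ∧ dz — all coefficients vanish. So d(df) = 0.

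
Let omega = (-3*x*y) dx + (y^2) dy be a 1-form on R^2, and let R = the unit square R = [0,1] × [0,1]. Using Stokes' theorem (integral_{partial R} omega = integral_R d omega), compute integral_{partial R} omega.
integral_(partial R) omega = 3/2

Stokes: integral_partial_R omega = integral_R d omega with d omega = (∂Q/∂x - ∂P/∂y) dx ∧ dy.
  ∂Q/∂x = 0
  ∂P/∂y = -3*x
  integrand = ∂Q/∂x - ∂P/∂y = 3*x.
Integrating over R: integral_0^1 integral_0^1 (3*x) dx dy = 3/2.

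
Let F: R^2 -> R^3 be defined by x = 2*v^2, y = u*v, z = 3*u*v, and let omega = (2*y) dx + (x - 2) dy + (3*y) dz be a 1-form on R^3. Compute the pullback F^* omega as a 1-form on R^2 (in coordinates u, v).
F^* omega = (v*(9*u*v + 2*v^2 - 2)) du + (u*(9*u*v + 10*v^2 - 2)) dv

Using F^*(f dg) = (f ∘ F) d(g ∘ F), substitute each coordinate x_i by F_i(u, v) in f_i, and replace dx_i by d F_i = (∂F_i/∂u) du + (∂F_i/∂v) dv.
  For the x component: f_1(F) = 2*u*v; d F_1 = (0) du + (4*v) dv
  For the y component: f_2(F) = 2*v^2 - 2; d F_2 = (v) du + (u) dv
  For the z component: f_3(F) = 3*u*v; d F_3 = (3*v) du + (3*u) dv
Combining and collecting du, dv coefficients:
  coeff of du: v*(9*u*v + 2*v^2 - 2)
  coeff of dv: u*(9*u*v + 10*v^2 - 2)
F^* omega = (v*(9*u*v + 2*v^2 - 2)) du + (u*(9*u*v + 10*v^2 - 2)) dv.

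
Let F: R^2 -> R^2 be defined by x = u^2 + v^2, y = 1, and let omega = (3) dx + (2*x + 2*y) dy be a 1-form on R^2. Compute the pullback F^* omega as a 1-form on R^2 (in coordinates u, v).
F^* omega = (6*u) du + (6*v) dv

Using F^*(f dg) = (f ∘ F) d(g ∘ F), substitute each coordinate x_i by F_i(u, v) in f_i, and replace dx_i by d F_i = (∂F_i/∂u) du + (∂F_i/∂v) dv.
  For the x component: f_1(F) = 3; d F_1 = (2*u) du + (2*v) dv
  For the y component: f_2(F) = 2*u^2 + 2*v^2 + 2; d F_2 = (0) du + (0) dv
Combining and collecting du, dv coefficients:
  coeff of du: 6*u
  coeff of dv: 6*v
F^* omega = (6*u) du + (6*v) dv.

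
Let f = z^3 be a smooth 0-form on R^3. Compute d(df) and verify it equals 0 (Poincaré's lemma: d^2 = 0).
d(df) = 0

Step 1: df = sum_i (∂f/∂x_i) dx_i = (0) dx + (0) dy + (3*z^2) dz.
Step 2: Apply d again. Using the 1-form formula, the coefficient of dx ∧ dy in d(df) is ∂^2 f/∂x ∂y - ∂^2 f/∂y ∂x = (0) - (0) = 0 (equality of mixed partials for smooth f).
Similarly for dx ∧ dz and dy ∧ dz — all coefficients vanish. So d(df) = 0.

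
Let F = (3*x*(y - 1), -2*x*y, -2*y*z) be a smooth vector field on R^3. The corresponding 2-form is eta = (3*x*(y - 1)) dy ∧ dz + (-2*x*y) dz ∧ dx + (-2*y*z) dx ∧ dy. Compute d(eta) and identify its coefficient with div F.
d(eta) = (-2*x + y - 3) dx ∧ dy ∧ dz; div F = -2*x + y - 3

For a 2-form in R^3 of the form above, applying d gives a 3-form with coefficient ∂P/∂x + ∂Q/∂y + ∂R/∂z:
  ∂P/∂x = 3*y - 3
  ∂Q/∂y = -2*x
  ∂R/∂z = -2*y
Sum = -2*x + y - 3, which is exactly div F.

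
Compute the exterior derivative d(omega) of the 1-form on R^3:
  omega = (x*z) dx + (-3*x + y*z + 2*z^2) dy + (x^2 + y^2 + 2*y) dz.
d(omega) = (-3) dx ∧ dy + (x) dx ∧ dz + (y - 4*z + 2) dy ∧ dz

For a 1-form omega = sum_i f_i dx_i, the exterior derivative is
  d(omega) = sum_{i < j} (∂f_j/∂x_i - ∂f_i/∂x_j) dx_i ∧ dx_j.
  coefficient of dx ∧ dy: ∂f_2/∂x - ∂f_1/∂y = ∂(-3*x + y*z + 2*z^2)/∂x - ∂(x*z)/∂y = -3
  coefficient of dx ∧ dz: ∂f_3/∂x - ∂f_1/∂z = ∂(x^2 + y^2 + 2*y)/∂x - ∂(x*z)/∂z = x
  coefficient of dy ∧ dz: ∂f_3/∂y - ∂f_2/∂z = ∂(x^2 + y^2 + 2*y)/∂y - ∂(-3*x + y*z + 2*z^2)/∂z = y - 4*z + 2
Assembling: d(omega) = (-3) dx ∧ dy + (x) dx ∧ dz + (y - 4*z + 2) dy ∧ dz.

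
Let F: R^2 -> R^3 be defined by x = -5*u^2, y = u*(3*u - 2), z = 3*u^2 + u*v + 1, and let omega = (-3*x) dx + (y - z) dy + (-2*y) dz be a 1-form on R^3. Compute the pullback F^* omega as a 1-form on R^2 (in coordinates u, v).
F^* omega = (-186*u^3 - 12*u^2*v + 12*u^2 + 6*u*v - 2*u + 2) du + (u^2*(4 - 6*u)) dv

Using F^*(f dg) = (f ∘ F) d(g ∘ F), substitute each coordinate x_i by F_i(u, v) in f_i, and replace dx_i by d F_i = (∂F_i/∂u) du + (∂F_i/∂v) dv.
  For the x component: f_1(F) = 15*u^2; d F_1 = (-10*u) du + (0) dv
  For the y component: f_2(F) = -u*v - 2*u - 1; d F_2 = (6*u - 2) du + (0) dv
  For the z component: f_3(F) = 2*u*(2 - 3*u); d F_3 = (6*u + v) du + (u) dv
Combining and collecting du, dv coefficients:
  coeff of du: -186*u^3 - 12*u^2*v + 12*u^2 + 6*u*v - 2*u + 2
  coeff of dv: u^2*(4 - 6*u)
F^* omega = (-186*u^3 - 12*u^2*v + 12*u^2 + 6*u*v - 2*u + 2) du + (u^2*(4 - 6*u)) dv.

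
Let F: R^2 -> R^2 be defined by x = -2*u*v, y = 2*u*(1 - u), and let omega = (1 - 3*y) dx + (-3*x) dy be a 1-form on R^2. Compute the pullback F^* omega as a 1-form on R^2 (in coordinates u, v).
F^* omega = (2*v*(-18*u^2 + 12*u - 1)) du + (2*u*(-6*u^2 + 6*u - 1)) dv

Using F^*(f dg) = (f ∘ F) d(g ∘ F), substitute each coordinate x_i by F_i(u, v) in f_i, and replace dx_i by d F_i = (∂F_i/∂u) du + (∂F_i/∂v) dv.
  For the x component: f_1(F) = 6*u^2 - 6*u + 1; d F_1 = (-2*v) du + (-2*u) dv
  For the y component: f_2(F) = 6*u*v; d F_2 = (2 - 4*u) du + (0) dv
Combining and collecting du, dv coefficients:
  coeff of du: 2*v*(-18*u^2 + 12*u - 1)
  coeff of dv: 2*u*(-6*u^2 + 6*u - 1)
F^* omega = (2*v*(-18*u^2 + 12*u - 1)) du + (2*u*(-6*u^2 + 6*u - 1)) dv.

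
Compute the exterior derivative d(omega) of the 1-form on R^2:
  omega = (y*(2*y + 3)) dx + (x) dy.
d(omega) = (-4*y - 2) dx ∧ dy

For a 1-form omega = sum_i f_i dx_i, the exterior derivative is
  d(omega) = sum_{i < j} (∂f_j/∂x_i - ∂f_i/∂x_j) dx_i ∧ dx_j.
  coefficient of dx ∧ dy: ∂f_2/∂x - ∂f_1/∂y = ∂(x)/∂x - ∂(y*(2*y + 3))/∂y = -4*y - 2
Assembling: d(omega) = (-4*y - 2) dx ∧ dy.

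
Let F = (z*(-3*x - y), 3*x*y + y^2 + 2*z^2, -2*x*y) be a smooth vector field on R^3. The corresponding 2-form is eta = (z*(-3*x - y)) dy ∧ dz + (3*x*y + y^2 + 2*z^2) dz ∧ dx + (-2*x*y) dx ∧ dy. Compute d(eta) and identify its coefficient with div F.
d(eta) = (3*x + 2*y - 3*z) dx ∧ dy ∧ dz; div F = 3*x + 2*y - 3*z

For a 2-form in R^3 of the form above, applying d gives a 3-form with coefficient ∂P/∂x + ∂Q/∂y + ∂R/∂z:
  ∂P/∂x = -3*z
  ∂Q/∂y = 3*x + 2*y
  ∂R/∂z = 0
Sum = 3*x + 2*y - 3*z, which is exactly div F.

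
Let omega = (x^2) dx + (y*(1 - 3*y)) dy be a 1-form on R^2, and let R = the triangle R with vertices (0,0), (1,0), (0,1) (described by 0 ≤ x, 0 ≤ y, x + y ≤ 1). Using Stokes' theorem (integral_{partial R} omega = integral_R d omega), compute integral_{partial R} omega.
integral_(partial R) omega = 0

Stokes: integral_partial_R omega = integral_R d omega with d omega = (∂Q/∂x - ∂P/∂y) dx ∧ dy.
  ∂Q/∂x = 0
  ∂P/∂y = 0
  integrand = ∂Q/∂x - ∂P/∂y = 0.
Integrating over R: integral_0^1 integral_0^{1-x} (0) dy dx = 0.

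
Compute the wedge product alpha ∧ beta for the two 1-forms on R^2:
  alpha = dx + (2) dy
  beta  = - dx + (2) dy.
alpha ∧ beta = (4) dx ∧ dy

Distribute the wedge, using dx_i ∧ dx_j = -dx_j ∧ dx_i and dx_i ∧ dx_i = 0. For each pair (i, j) with i < j, the coefficient of dx_i ∧ dx_j in alpha ∧ beta is (alpha_i * beta_j - alpha_j * beta_i). Collecting: alpha ∧ beta = (4) dx ∧ dy.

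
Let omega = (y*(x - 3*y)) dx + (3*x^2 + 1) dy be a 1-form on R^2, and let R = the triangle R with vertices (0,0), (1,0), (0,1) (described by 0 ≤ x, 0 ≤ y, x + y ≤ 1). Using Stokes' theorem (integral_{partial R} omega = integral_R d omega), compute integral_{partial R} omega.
integral_(partial R) omega = 11/6

Stokes: integral_partial_R omega = integral_R d omega with d omega = (∂Q/∂x - ∂P/∂y) dx ∧ dy.
  ∂Q/∂x = 6*x
  ∂P/∂y = x - 6*y
  integrand = ∂Q/∂x - ∂P/∂y = 5*x + 6*y.
Integrating over R: integral_0^1 integral_0^{1-x} (5*x + 6*y) dy dx = 11/6.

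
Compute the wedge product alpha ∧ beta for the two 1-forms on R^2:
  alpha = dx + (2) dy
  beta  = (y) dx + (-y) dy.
alpha ∧ beta = (-3*y) dx ∧ dy

Distribute the wedge, using dx_i ∧ dx_j = -dx_j ∧ dx_i and dx_i ∧ dx_i = 0. For each pair (i, j) with i < j, the coefficient of dx_i ∧ dx_j in alpha ∧ beta is (alpha_i * beta_j - alpha_j * beta_i). Collecting: alpha ∧ beta = (-3*y) dx ∧ dy.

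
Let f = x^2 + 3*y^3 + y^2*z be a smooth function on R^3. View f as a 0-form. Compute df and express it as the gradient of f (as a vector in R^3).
df = (2*x) dx + (y*(9*y + 2*z)) dy + (y^2) dz; grad f = (2*x, y*(9*y + 2*z), y^2)

For a 0-form f, d f = (∂f/∂x) dx + (∂f/∂y) dy + (∂f/∂z) dz. The components of the vector representation are exactly the entries of grad f in Cartesian coordinates:
  ∂f/∂x = 2*x
  ∂f/∂y = y*(9*y + 2*z)
  ∂f/∂z = y^2.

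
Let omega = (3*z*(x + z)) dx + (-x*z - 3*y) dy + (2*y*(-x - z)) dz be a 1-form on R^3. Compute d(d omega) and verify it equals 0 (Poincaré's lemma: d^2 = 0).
d(d omega) = 0

Step 1: d omega = sum_{i<j} (∂f_j/∂x_i - ∂f_i/∂x_j) dx_i ∧ dx_j:
  coeff of dx ∧ dy: -z
  coeff of dx ∧ dz: -3*x - 2*y - 6*z
  coeff of dy ∧ dz: -x - 2*z
Step 2: Apply d again to each 2-form coefficient. The only possible 3-form in R^3 is dx ∧ dy ∧ dz, with coefficient
  ∂(coeff of dy∧dz)/∂x - ∂(coeff of dx∧dz)/∂y + ∂(coeff of dx∧dy)/∂z
  = ∂/∂x (-x - 2*z) - ∂/∂y (-3*x - 2*y - 6*z) + ∂/∂z (-z).
Each of these terms simplifies to sums of mixed partials that cancel in pairs. The result is 0 (by equality of mixed partials for smooth functions — Schwarz / Clairaut).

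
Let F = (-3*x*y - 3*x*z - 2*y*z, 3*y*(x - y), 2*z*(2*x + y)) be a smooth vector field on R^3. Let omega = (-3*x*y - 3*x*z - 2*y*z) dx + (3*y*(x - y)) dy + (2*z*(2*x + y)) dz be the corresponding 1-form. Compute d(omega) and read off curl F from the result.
d(omega) = (2*z) dy ∧ dz + (-3*x - 2*y - 4*z) dz ∧ dx + (3*x + 3*y + 2*z) dx ∧ dy; curl F = (2*z, -3*x - 2*y - 4*z, 3*x + 3*y + 2*z)

d omega = sum_{i<j} (∂f_j/∂x_i - ∂f_i/∂x_j) dx_i ∧ dx_j. Under the identification (dy ∧ dz, dz ∧ dx, dx ∧ dy) ↔ (e_x, e_y, e_z), the coefficients are exactly the components of curl F. Compute:
  ∂R/∂y - ∂Q/∂z = (2*z) - (0) = 2*z
  ∂P/∂z - ∂R/∂x = (-3*x - 2*y) - (4*z) = -3*x - 2*y - 4*z
  ∂Q/∂x - ∂P/∂y = (3*y) - (-3*x - 2*z) = 3*x + 3*y + 2*z.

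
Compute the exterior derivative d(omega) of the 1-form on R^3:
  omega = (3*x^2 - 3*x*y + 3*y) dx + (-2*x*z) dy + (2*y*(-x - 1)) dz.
d(omega) = (3*x - 2*z - 3) dx ∧ dy + (-2*y) dx ∧ dz + (-2) dy ∧ dz

For a 1-form omega = sum_i f_i dx_i, the exterior derivative is
  d(omega) = sum_{i < j} (∂f_j/∂x_i - ∂f_i/∂x_j) dx_i ∧ dx_j.
  coefficient of dx ∧ dy: ∂f_2/∂x - ∂f_1/∂y = ∂(-2*x*z)/∂x - ∂(3*x^2 - 3*x*y + 3*y)/∂y = 3*x - 2*z - 3
  coefficient of dx ∧ dz: ∂f_3/∂x - ∂f_1/∂z = ∂(2*y*(-x - 1))/∂x - ∂(3*x^2 - 3*x*y + 3*y)/∂z = -2*y
  coefficient of dy ∧ dz: ∂f_3/∂y - ∂f_2/∂z = ∂(2*y*(-x - 1))/∂y - ∂(-2*x*z)/∂z = -2
Assembling: d(omega) = (3*x - 2*z - 3) dx ∧ dy + (-2*y) dx ∧ dz + (-2) dy ∧ dz.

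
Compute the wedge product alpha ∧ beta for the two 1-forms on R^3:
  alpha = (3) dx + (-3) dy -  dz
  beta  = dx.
alpha ∧ beta = (3) dx ∧ dy + (1) dx ∧ dz

Distribute the wedge, using dx_i ∧ dx_j = -dx_j ∧ dx_i and dx_i ∧ dx_i = 0. For each pair (i, j) with i < j, the coefficient of dx_i ∧ dx_j in alpha ∧ beta is (alpha_i * beta_j - alpha_j * beta_i). Collecting: alpha ∧ beta = (3) dx ∧ dy + (1) dx ∧ dz.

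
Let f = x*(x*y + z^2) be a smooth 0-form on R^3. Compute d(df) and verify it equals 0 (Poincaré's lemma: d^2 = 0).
d(df) = 0

Step 1: df = sum_i (∂f/∂x_i) dx_i = (2*x*y + z^2) dx + (x^2) dy + (2*x*z) dz.
Step 2: Apply d again. Using the 1-form formula, the coefficient of dx ∧ dy in d(df) is ∂^2 f/∂x ∂y - ∂^2 f/∂y ∂x = (2*x) - (2*x) = 0 (equality of mixed partials for smooth f).
Similarly for dx ∧ dz and dy ∧ dz — all coefficients vanish. So d(df) = 0.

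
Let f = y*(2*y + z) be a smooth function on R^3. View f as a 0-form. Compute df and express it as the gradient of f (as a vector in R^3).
df = (0) dx + (4*y + z) dy + (y) dz; grad f = (0, 4*y + z, y)

For a 0-form f, d f = (∂f/∂x) dx + (∂f/∂y) dy + (∂f/∂z) dz. The components of the vector representation are exactly the entries of grad f in Cartesian coordinates:
  ∂f/∂x = 0
  ∂f/∂y = 4*y + z
  ∂f/∂z = y.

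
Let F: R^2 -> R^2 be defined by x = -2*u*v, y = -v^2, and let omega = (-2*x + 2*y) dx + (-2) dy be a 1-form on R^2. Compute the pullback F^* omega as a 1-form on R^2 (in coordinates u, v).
F^* omega = (4*v^2*(-2*u + v)) du + (4*v*(-2*u^2 + u*v + 1)) dv

Using F^*(f dg) = (f ∘ F) d(g ∘ F), substitute each coordinate x_i by F_i(u, v) in f_i, and replace dx_i by d F_i = (∂F_i/∂u) du + (∂F_i/∂v) dv.
  For the x component: f_1(F) = 2*v*(2*u - v); d F_1 = (-2*v) du + (-2*u) dv
  For the y component: f_2(F) = -2; d F_2 = (0) du + (-2*v) dv
Combining and collecting du, dv coefficients:
  coeff of du: 4*v^2*(-2*u + v)
  coeff of dv: 4*v*(-2*u^2 + u*v + 1)
F^* omega = (4*v^2*(-2*u + v)) du + (4*v*(-2*u^2 + u*v + 1)) dv.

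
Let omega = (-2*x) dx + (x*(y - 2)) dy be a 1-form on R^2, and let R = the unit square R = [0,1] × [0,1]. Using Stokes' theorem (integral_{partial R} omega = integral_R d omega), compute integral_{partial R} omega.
integral_(partial R) omega = -3/2

Stokes: integral_partial_R omega = integral_R d omega with d omega = (∂Q/∂x - ∂P/∂y) dx ∧ dy.
  ∂Q/∂x = y - 2
  ∂P/∂y = 0
  integrand = ∂Q/∂x - ∂P/∂y = y - 2.
Integrating over R: integral_0^1 integral_0^1 (y - 2) dx dy = -3/2.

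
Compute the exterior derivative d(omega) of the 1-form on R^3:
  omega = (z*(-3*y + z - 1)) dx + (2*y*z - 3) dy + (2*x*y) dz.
d(omega) = (3*z) dx ∧ dy + (5*y - 2*z + 1) dx ∧ dz + (2*x - 2*y) dy ∧ dz

For a 1-form omega = sum_i f_i dx_i, the exterior derivative is
  d(omega) = sum_{i < j} (∂f_j/∂x_i - ∂f_i/∂x_j) dx_i ∧ dx_j.
  coefficient of dx ∧ dy: ∂f_2/∂x - ∂f_1/∂y = ∂(2*y*z - 3)/∂x - ∂(z*(-3*y + z - 1))/∂y = 3*z
  coefficient of dx ∧ dz: ∂f_3/∂x - ∂f_1/∂z = ∂(2*x*y)/∂x - ∂(z*(-3*y + z - 1))/∂z = 5*y - 2*z + 1
  coefficient of dy ∧ dz: ∂f_3/∂y - ∂f_2/∂z = ∂(2*x*y)/∂y - ∂(2*y*z - 3)/∂z = 2*x - 2*y
Assembling: d(omega) = (3*z) dx ∧ dy + (5*y - 2*z + 1) dx ∧ dz + (2*x - 2*y) dy ∧ dz.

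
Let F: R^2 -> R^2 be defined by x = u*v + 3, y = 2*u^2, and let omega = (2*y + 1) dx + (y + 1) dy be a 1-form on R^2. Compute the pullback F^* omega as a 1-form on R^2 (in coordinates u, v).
F^* omega = (8*u^3 + 4*u^2*v + 4*u + v) du + (4*u^3 + u) dv

Using F^*(f dg) = (f ∘ F) d(g ∘ F), substitute each coordinate x_i by F_i(u, v) in f_i, and replace dx_i by d F_i = (∂F_i/∂u) du + (∂F_i/∂v) dv.
  For the x component: f_1(F) = 4*u^2 + 1; d F_1 = (v) du + (u) dv
  For the y component: f_2(F) = 2*u^2 + 1; d F_2 = (4*u) du + (0) dv
Combining and collecting du, dv coefficients:
  coeff of du: 8*u^3 + 4*u^2*v + 4*u + v
  coeff of dv: 4*u^3 + u
F^* omega = (8*u^3 + 4*u^2*v + 4*u + v) du + (4*u^3 + u) dv.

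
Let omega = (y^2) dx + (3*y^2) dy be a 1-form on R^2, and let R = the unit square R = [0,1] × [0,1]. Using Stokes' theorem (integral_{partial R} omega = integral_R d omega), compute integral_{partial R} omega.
integral_(partial R) omega = -1

Stokes: integral_partial_R omega = integral_R d omega with d omega = (∂Q/∂x - ∂P/∂y) dx ∧ dy.
  ∂Q/∂x = 0
  ∂P/∂y = 2*y
  integrand = ∂Q/∂x - ∂P/∂y = -2*y.
Integrating over R: integral_0^1 integral_0^1 (-2*y) dx dy = -1.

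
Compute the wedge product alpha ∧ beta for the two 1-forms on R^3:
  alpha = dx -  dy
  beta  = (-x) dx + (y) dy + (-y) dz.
alpha ∧ beta = (-x + y) dx ∧ dy + (-y) dx ∧ dz + (y) dy ∧ dz

Distribute the wedge, using dx_i ∧ dx_j = -dx_j ∧ dx_i and dx_i ∧ dx_i = 0. For each pair (i, j) with i < j, the coefficient of dx_i ∧ dx_j in alpha ∧ beta is (alpha_i * beta_j - alpha_j * beta_i). Collecting: alpha ∧ beta = (-x + y) dx ∧ dy + (-y) dx ∧ dz + (y) dy ∧ dz.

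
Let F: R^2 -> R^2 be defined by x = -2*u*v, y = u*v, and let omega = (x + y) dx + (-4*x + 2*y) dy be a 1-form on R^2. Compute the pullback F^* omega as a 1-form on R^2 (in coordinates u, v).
F^* omega = (12*u*v^2) du + (12*u^2*v) dv

Using F^*(f dg) = (f ∘ F) d(g ∘ F), substitute each coordinate x_i by F_i(u, v) in f_i, and replace dx_i by d F_i = (∂F_i/∂u) du + (∂F_i/∂v) dv.
  For the x component: f_1(F) = -u*v; d F_1 = (-2*v) du + (-2*u) dv
  For the y component: f_2(F) = 10*u*v; d F_2 = (v) du + (u) dv
Combining and collecting du, dv coefficients:
  coeff of du: 12*u*v^2
  coeff of dv: 12*u^2*v
F^* omega = (12*u*v^2) du + (12*u^2*v) dv.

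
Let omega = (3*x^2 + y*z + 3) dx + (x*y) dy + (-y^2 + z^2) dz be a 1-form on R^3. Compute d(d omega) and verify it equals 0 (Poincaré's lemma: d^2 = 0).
d(d omega) = 0

Step 1: d omega = sum_{i<j} (∂f_j/∂x_i - ∂f_i/∂x_j) dx_i ∧ dx_j:
  coeff of dx ∧ dy: y - z
  coeff of dx ∧ dz: -y
  coeff of dy ∧ dz: -2*y
Step 2: Apply d again to each 2-form coefficient. The only possible 3-form in R^3 is dx ∧ dy ∧ dz, with coefficient
  ∂(coeff of dy∧dz)/∂x - ∂(coeff of dx∧dz)/∂y + ∂(coeff of dx∧dy)/∂z
  = ∂/∂x (-2*y) - ∂/∂y (-y) + ∂/∂z (y - z).
Each of these terms simplifies to sums of mixed partials that cancel in pairs. The result is 0 (by equality of mixed partials for smooth functions — Schwarz / Clairaut).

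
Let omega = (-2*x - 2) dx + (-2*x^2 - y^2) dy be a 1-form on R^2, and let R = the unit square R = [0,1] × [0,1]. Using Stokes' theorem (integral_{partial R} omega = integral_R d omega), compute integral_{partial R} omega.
integral_(partial R) omega = -2

Stokes: integral_partial_R omega = integral_R d omega with d omega = (∂Q/∂x - ∂P/∂y) dx ∧ dy.
  ∂Q/∂x = -4*x
  ∂P/∂y = 0
  integrand = ∂Q/∂x - ∂P/∂y = -4*x.
Integrating over R: integral_0^1 integral_0^1 (-4*x) dx dy = -2.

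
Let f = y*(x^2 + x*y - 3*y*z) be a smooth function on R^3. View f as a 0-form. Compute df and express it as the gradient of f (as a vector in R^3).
df = (y*(2*x + y)) dx + (x^2 + 2*x*y - 6*y*z) dy + (-3*y^2) dz; grad f = (y*(2*x + y), x^2 + 2*x*y - 6*y*z, -3*y^2)

For a 0-form f, d f = (∂f/∂x) dx + (∂f/∂y) dy + (∂f/∂z) dz. The components of the vector representation are exactly the entries of grad f in Cartesian coordinates:
  ∂f/∂x = y*(2*x + y)
  ∂f/∂y = x^2 + 2*x*y - 6*y*z
  ∂f/∂z = -3*y^2.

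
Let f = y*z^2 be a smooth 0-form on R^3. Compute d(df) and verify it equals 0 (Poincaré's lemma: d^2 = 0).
d(df) = 0

Step 1: df = sum_i (∂f/∂x_i) dx_i = (0) dx + (z^2) dy + (2*y*z) dz.
Step 2: Apply d again. Using the 1-form formula, the coefficient of dx ∧ dy in d(df) is ∂^2 f/∂x ∂y - ∂^2 f/∂y ∂x = (0) - (0) = 0 (equality of mixed partials for smooth f).
Similarly for dx ∧ dz and dy ∧ dz — all coefficients vanish. So d(df) = 0.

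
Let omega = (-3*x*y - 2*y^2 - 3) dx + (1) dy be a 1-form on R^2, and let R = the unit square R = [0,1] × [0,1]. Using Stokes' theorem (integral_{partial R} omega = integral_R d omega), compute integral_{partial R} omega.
integral_(partial R) omega = 7/2

Stokes: integral_partial_R omega = integral_R d omega with d omega = (∂Q/∂x - ∂P/∂y) dx ∧ dy.
  ∂Q/∂x = 0
  ∂P/∂y = -3*x - 4*y
  integrand = ∂Q/∂x - ∂P/∂y = 3*x + 4*y.
Integrating over R: integral_0^1 integral_0^1 (3*x + 4*y) dx dy = 7/2.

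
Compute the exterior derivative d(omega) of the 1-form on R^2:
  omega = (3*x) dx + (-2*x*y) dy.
d(omega) = (-2*y) dx ∧ dy

For a 1-form omega = sum_i f_i dx_i, the exterior derivative is
  d(omega) = sum_{i < j} (∂f_j/∂x_i - ∂f_i/∂x_j) dx_i ∧ dx_j.
  coefficient of dx ∧ dy: ∂f_2/∂x - ∂f_1/∂y = ∂(-2*x*y)/∂x - ∂(3*x)/∂y = -2*y
Assembling: d(omega) = (-2*y) dx ∧ dy.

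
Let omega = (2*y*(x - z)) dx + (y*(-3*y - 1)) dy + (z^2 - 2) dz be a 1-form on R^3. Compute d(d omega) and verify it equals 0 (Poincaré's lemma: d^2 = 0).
d(d omega) = 0

Step 1: d omega = sum_{i<j} (∂f_j/∂x_i - ∂f_i/∂x_j) dx_i ∧ dx_j:
  coeff of dx ∧ dy: -2*x + 2*z
  coeff of dx ∧ dz: 2*y
  coeff of dy ∧ dz: 0
Step 2: Apply d again to each 2-form coefficient. The only possible 3-form in R^3 is dx ∧ dy ∧ dz, with coefficient
  ∂(coeff of dy∧dz)/∂x - ∂(coeff of dx∧dz)/∂y + ∂(coeff of dx∧dy)/∂z
  = ∂/∂x (0) - ∂/∂y (2*y) + ∂/∂z (-2*x + 2*z).
Each of these terms simplifies to sums of mixed partials that cancel in pairs. The result is 0 (by equality of mixed partials for smooth functions — Schwarz / Clairaut).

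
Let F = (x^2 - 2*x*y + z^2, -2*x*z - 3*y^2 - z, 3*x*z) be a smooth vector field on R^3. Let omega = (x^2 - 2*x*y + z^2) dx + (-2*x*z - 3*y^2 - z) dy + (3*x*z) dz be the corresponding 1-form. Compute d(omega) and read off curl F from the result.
d(omega) = (2*x + 1) dy ∧ dz + (-z) dz ∧ dx + (2*x - 2*z) dx ∧ dy; curl F = (2*x + 1, -z, 2*x - 2*z)

d omega = sum_{i<j} (∂f_j/∂x_i - ∂f_i/∂x_j) dx_i ∧ dx_j. Under the identification (dy ∧ dz, dz ∧ dx, dx ∧ dy) ↔ (e_x, e_y, e_z), the coefficients are exactly the components of curl F. Compute:
  ∂R/∂y - ∂Q/∂z = (0) - (-2*x - 1) = 2*x + 1
  ∂P/∂z - ∂R/∂x = (2*z) - (3*z) = -z
  ∂Q/∂x - ∂P/∂y = (-2*z) - (-2*x) = 2*x - 2*z.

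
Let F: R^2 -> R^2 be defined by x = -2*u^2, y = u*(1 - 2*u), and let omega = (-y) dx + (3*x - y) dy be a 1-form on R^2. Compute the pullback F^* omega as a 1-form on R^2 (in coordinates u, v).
F^* omega = (u*(8*u^2 + 4*u - 1)) du

Using F^*(f dg) = (f ∘ F) d(g ∘ F), substitute each coordinate x_i by F_i(u, v) in f_i, and replace dx_i by d F_i = (∂F_i/∂u) du + (∂F_i/∂v) dv.
  For the x component: f_1(F) = u*(2*u - 1); d F_1 = (-4*u) du + (0) dv
  For the y component: f_2(F) = u*(-4*u - 1); d F_2 = (1 - 4*u) du + (0) dv
Combining and collecting du, dv coefficients:
  coeff of du: u*(8*u^2 + 4*u - 1)
  coeff of dv: 0
F^* omega = (u*(8*u^2 + 4*u - 1)) du.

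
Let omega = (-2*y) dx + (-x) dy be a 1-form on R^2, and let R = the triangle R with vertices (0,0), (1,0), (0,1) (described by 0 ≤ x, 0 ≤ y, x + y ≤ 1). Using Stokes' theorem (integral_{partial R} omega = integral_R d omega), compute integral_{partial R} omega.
integral_(partial R) omega = 1/2

Stokes: integral_partial_R omega = integral_R d omega with d omega = (∂Q/∂x - ∂P/∂y) dx ∧ dy.
  ∂Q/∂x = -1
  ∂P/∂y = -2
  integrand = ∂Q/∂x - ∂P/∂y = 1.
Integrating over R: integral_0^1 integral_0^{1-x} (1) dy dx = 1/2.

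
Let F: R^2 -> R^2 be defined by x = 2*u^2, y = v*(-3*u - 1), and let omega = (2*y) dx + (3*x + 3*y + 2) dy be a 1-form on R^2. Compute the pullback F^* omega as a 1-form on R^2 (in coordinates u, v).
F^* omega = (v*(-42*u^2 + 27*u*v - 8*u + 9*v - 6)) du + (-18*u^3 + 27*u^2*v - 6*u^2 + 18*u*v - 6*u + 3*v - 2) dv

Using F^*(f dg) = (f ∘ F) d(g ∘ F), substitute each coordinate x_i by F_i(u, v) in f_i, and replace dx_i by d F_i = (∂F_i/∂u) du + (∂F_i/∂v) dv.
  For the x component: f_1(F) = 2*v*(-3*u - 1); d F_1 = (4*u) du + (0) dv
  For the y component: f_2(F) = 6*u^2 - 9*u*v - 3*v + 2; d F_2 = (-3*v) du + (-3*u - 1) dv
Combining and collecting du, dv coefficients:
  coeff of du: v*(-42*u^2 + 27*u*v - 8*u + 9*v - 6)
  coeff of dv: -18*u^3 + 27*u^2*v - 6*u^2 + 18*u*v - 6*u + 3*v - 2
F^* omega = (v*(-42*u^2 + 27*u*v - 8*u + 9*v - 6)) du + (-18*u^3 + 27*u^2*v - 6*u^2 + 18*u*v - 6*u + 3*v - 2) dv.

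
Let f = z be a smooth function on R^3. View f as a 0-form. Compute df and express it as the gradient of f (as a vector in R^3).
df = (0) dx + (0) dy + (1) dz; grad f = (0, 0, 1)

For a 0-form f, d f = (∂f/∂x) dx + (∂f/∂y) dy + (∂f/∂z) dz. The components of the vector representation are exactly the entries of grad f in Cartesian coordinates:
  ∂f/∂x = 0
  ∂f/∂y = 0
  ∂f/∂z = 1.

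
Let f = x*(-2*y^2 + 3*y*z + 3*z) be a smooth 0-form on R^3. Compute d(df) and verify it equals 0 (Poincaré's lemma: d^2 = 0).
d(df) = 0

Step 1: df = sum_i (∂f/∂x_i) dx_i = (-2*y^2 + 3*y*z + 3*z) dx + (x*(-4*y + 3*z)) dy + (3*x*(y + 1)) dz.
Step 2: Apply d again. Using the 1-form formula, the coefficient of dx ∧ dy in d(df) is ∂^2 f/∂x ∂y - ∂^2 f/∂y ∂x = (-4*y + 3*z) - (-4*y + 3*z) = 0 (equality of mixed partials for smooth f).
Similarly for dx ∧ dz and dy ∧ dz — all coefficients vanish. So d(df) = 0.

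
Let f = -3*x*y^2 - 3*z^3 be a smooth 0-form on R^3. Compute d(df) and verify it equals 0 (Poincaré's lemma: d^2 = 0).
d(df) = 0

Step 1: df = sum_i (∂f/∂x_i) dx_i = (-3*y^2) dx + (-6*x*y) dy + (-9*z^2) dz.
Step 2: Apply d again. Using the 1-form formula, the coefficient of dx ∧ dy in d(df) is ∂^2 f/∂x ∂y - ∂^2 f/∂y ∂x = (-6*y) - (-6*y) = 0 (equality of mixed partials for smooth f).
Similarly for dx ∧ dz and dy ∧ dz — all coefficients vanish. So d(df) = 0.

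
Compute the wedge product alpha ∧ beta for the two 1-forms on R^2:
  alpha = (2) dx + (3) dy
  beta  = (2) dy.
alpha ∧ beta = (4) dx ∧ dy

Distribute the wedge, using dx_i ∧ dx_j = -dx_j ∧ dx_i and dx_i ∧ dx_i = 0. For each pair (i, j) with i < j, the coefficient of dx_i ∧ dx_j in alpha ∧ beta is (alpha_i * beta_j - alpha_j * beta_i). Collecting: alpha ∧ beta = (4) dx ∧ dy.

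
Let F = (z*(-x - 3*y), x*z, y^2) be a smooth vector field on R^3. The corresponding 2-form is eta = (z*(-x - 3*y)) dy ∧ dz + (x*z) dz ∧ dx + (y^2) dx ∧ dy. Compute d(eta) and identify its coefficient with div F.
d(eta) = (-z) dx ∧ dy ∧ dz; div F = -z

For a 2-form in R^3 of the form above, applying d gives a 3-form with coefficient ∂P/∂x + ∂Q/∂y + ∂R/∂z:
  ∂P/∂x = -z
  ∂Q/∂y = 0
  ∂R/∂z = 0
Sum = -z, which is exactly div F.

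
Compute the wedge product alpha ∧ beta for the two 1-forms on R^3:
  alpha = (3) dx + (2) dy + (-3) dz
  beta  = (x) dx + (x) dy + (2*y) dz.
alpha ∧ beta = (x) dx ∧ dy + (3*x + 6*y) dx ∧ dz + (3*x + 4*y) dy ∧ dz

Distribute the wedge, using dx_i ∧ dx_j = -dx_j ∧ dx_i and dx_i ∧ dx_i = 0. For each pair (i, j) with i < j, the coefficient of dx_i ∧ dx_j in alpha ∧ beta is (alpha_i * beta_j - alpha_j * beta_i). Collecting: alpha ∧ beta = (x) dx ∧ dy + (3*x + 6*y) dx ∧ dz + (3*x + 4*y) dy ∧ dz.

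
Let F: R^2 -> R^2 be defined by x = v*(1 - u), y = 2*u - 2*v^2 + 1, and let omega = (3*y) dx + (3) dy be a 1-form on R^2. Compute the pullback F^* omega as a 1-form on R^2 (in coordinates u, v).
F^* omega = (-6*u*v + 6*v^3 - 3*v + 6) du + (-6*u^2 + 6*u*v^2 + 3*u - 6*v^2 - 12*v + 3) dv

Using F^*(f dg) = (f ∘ F) d(g ∘ F), substitute each coordinate x_i by F_i(u, v) in f_i, and replace dx_i by d F_i = (∂F_i/∂u) du + (∂F_i/∂v) dv.
  For the x component: f_1(F) = 6*u - 6*v^2 + 3; d F_1 = (-v) du + (1 - u) dv
  For the y component: f_2(F) = 3; d F_2 = (2) du + (-4*v) dv
Combining and collecting du, dv coefficients:
  coeff of du: -6*u*v + 6*v^3 - 3*v + 6
  coeff of dv: -6*u^2 + 6*u*v^2 + 3*u - 6*v^2 - 12*v + 3
F^* omega = (-6*u*v + 6*v^3 - 3*v + 6) du + (-6*u^2 + 6*u*v^2 + 3*u - 6*v^2 - 12*v + 3) dv.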